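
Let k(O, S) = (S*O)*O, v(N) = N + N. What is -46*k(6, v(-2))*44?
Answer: 291456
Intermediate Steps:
v(N) = 2*N
k(O, S) = S*O² (k(O, S) = (O*S)*O = S*O²)
-46*k(6, v(-2))*44 = -46*2*(-2)*6²*44 = -(-184)*36*44 = -46*(-144)*44 = 6624*44 = 291456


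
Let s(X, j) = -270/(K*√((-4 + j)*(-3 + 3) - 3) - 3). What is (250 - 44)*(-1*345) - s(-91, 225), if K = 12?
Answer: -3482520/49 - 360*I*√3/49 ≈ -71072.0 - 12.725*I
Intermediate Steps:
s(X, j) = -270/(-3 + 12*I*√3) (s(X, j) = -270/(12*√((-4 + j)*(-3 + 3) - 3) - 3) = -270/(12*√((-4 + j)*0 - 3) - 3) = -270/(12*√(0 - 3) - 3) = -270/(12*√(-3) - 3) = -270/(12*(I*√3) - 3) = -270/(12*I*√3 - 3) = -270/(-3 + 12*I*√3))
(250 - 44)*(-1*345) - s(-91, 225) = (250 - 44)*(-1*345) - (90/49 + 360*I*√3/49) = 206*(-345) + (-90/49 - 360*I*√3/49) = -71070 + (-90/49 - 360*I*√3/49) = -3482520/49 - 360*I*√3/49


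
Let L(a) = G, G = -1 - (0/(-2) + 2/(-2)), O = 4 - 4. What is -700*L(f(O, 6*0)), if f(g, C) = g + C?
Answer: 0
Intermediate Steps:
O = 0
G = 0 (G = -1 - (0*(-½) + 2*(-½)) = -1 - (0 - 1) = -1 - 1*(-1) = -1 + 1 = 0)
f(g, C) = C + g
L(a) = 0
-700*L(f(O, 6*0)) = -700*0 = 0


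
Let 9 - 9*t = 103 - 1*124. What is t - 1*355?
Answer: -1055/3 ≈ -351.67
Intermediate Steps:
t = 10/3 (t = 1 - (103 - 1*124)/9 = 1 - (103 - 124)/9 = 1 - ⅑*(-21) = 1 + 7/3 = 10/3 ≈ 3.3333)
t - 1*355 = 10/3 - 1*355 = 10/3 - 355 = -1055/3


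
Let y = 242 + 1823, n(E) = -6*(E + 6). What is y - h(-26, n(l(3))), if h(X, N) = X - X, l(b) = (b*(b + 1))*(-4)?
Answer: 2065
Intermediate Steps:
l(b) = -4*b*(1 + b) (l(b) = (b*(1 + b))*(-4) = -4*b*(1 + b))
n(E) = -36 - 6*E (n(E) = -6*(6 + E) = -36 - 6*E)
y = 2065
h(X, N) = 0
y - h(-26, n(l(3))) = 2065 - 1*0 = 2065 + 0 = 2065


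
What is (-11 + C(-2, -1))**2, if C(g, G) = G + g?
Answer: 196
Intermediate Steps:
(-11 + C(-2, -1))**2 = (-11 + (-1 - 2))**2 = (-11 - 3)**2 = (-14)**2 = 196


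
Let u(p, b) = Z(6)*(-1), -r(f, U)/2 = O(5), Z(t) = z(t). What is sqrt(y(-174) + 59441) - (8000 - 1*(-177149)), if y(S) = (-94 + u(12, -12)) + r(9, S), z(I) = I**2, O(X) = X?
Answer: -185149 + 3*sqrt(6589) ≈ -1.8491e+5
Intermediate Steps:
Z(t) = t**2
r(f, U) = -10 (r(f, U) = -2*5 = -10)
u(p, b) = -36 (u(p, b) = 6**2*(-1) = 36*(-1) = -36)
y(S) = -140 (y(S) = (-94 - 36) - 10 = -130 - 10 = -140)
sqrt(y(-174) + 59441) - (8000 - 1*(-177149)) = sqrt(-140 + 59441) - (8000 - 1*(-177149)) = sqrt(59301) - (8000 + 177149) = 3*sqrt(6589) - 1*185149 = 3*sqrt(6589) - 185149 = -185149 + 3*sqrt(6589)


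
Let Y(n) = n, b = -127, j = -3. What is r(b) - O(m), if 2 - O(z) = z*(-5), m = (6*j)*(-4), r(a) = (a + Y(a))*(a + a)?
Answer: 64154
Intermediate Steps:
r(a) = 4*a**2 (r(a) = (a + a)*(a + a) = (2*a)*(2*a) = 4*a**2)
m = 72 (m = (6*(-3))*(-4) = -18*(-4) = 72)
O(z) = 2 + 5*z (O(z) = 2 - z*(-5) = 2 - (-5)*z = 2 + 5*z)
r(b) - O(m) = 4*(-127)**2 - (2 + 5*72) = 4*16129 - (2 + 360) = 64516 - 1*362 = 64516 - 362 = 64154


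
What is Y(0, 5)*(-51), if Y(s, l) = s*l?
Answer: 0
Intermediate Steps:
Y(s, l) = l*s
Y(0, 5)*(-51) = (5*0)*(-51) = 0*(-51) = 0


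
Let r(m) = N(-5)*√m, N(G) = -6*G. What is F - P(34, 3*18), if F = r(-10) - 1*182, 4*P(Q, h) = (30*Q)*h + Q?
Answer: -27921/2 + 30*I*√10 ≈ -13961.0 + 94.868*I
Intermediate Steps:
r(m) = 30*√m (r(m) = (-6*(-5))*√m = 30*√m)
P(Q, h) = Q/4 + 15*Q*h/2 (P(Q, h) = ((30*Q)*h + Q)/4 = (30*Q*h + Q)/4 = (Q + 30*Q*h)/4 = Q/4 + 15*Q*h/2)
F = -182 + 30*I*√10 (F = 30*√(-10) - 1*182 = 30*(I*√10) - 182 = 30*I*√10 - 182 = -182 + 30*I*√10 ≈ -182.0 + 94.868*I)
F - P(34, 3*18) = (-182 + 30*I*√10) - 34*(1 + 30*(3*18))/4 = (-182 + 30*I*√10) - 34*(1 + 30*54)/4 = (-182 + 30*I*√10) - 34*(1 + 1620)/4 = (-182 + 30*I*√10) - 34*1621/4 = (-182 + 30*I*√10) - 1*27557/2 = (-182 + 30*I*√10) - 27557/2 = -27921/2 + 30*I*√10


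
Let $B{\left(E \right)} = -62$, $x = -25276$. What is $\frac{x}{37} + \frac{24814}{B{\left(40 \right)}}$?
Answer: $- \frac{1242615}{1147} \approx -1083.4$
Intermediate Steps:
$\frac{x}{37} + \frac{24814}{B{\left(40 \right)}} = - \frac{25276}{37} + \frac{24814}{-62} = \left(-25276\right) \frac{1}{37} + 24814 \left(- \frac{1}{62}\right) = - \frac{25276}{37} - \frac{12407}{31} = - \frac{1242615}{1147}$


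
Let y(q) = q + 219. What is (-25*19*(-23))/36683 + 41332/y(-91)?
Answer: 379395039/1173856 ≈ 323.20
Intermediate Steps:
y(q) = 219 + q
(-25*19*(-23))/36683 + 41332/y(-91) = (-25*19*(-23))/36683 + 41332/(219 - 91) = -475*(-23)*(1/36683) + 41332/128 = 10925*(1/36683) + 41332*(1/128) = 10925/36683 + 10333/32 = 379395039/1173856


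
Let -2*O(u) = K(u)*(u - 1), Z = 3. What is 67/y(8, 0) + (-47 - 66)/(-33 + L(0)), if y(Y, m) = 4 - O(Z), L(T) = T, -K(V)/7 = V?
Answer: -290/561 ≈ -0.51693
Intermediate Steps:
K(V) = -7*V
O(u) = 7*u*(-1 + u)/2 (O(u) = -(-7*u)*(u - 1)/2 = -(-7*u)*(-1 + u)/2 = -(-7)*u*(-1 + u)/2 = 7*u*(-1 + u)/2)
y(Y, m) = -17 (y(Y, m) = 4 - 7*3*(-1 + 3)/2 = 4 - 7*3*2/2 = 4 - 1*21 = 4 - 21 = -17)
67/y(8, 0) + (-47 - 66)/(-33 + L(0)) = 67/(-17) + (-47 - 66)/(-33 + 0) = -1/17*67 - 113/(-33) = -67/17 - 113*(-1/33) = -67/17 + 113/33 = -290/561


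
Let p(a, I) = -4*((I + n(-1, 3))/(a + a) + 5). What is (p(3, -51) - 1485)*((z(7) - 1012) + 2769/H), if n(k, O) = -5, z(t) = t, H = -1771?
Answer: 373756832/253 ≈ 1.4773e+6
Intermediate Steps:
p(a, I) = -20 - 2*(-5 + I)/a (p(a, I) = -4*((I - 5)/(a + a) + 5) = -4*((-5 + I)/((2*a)) + 5) = -4*((-5 + I)*(1/(2*a)) + 5) = -4*((-5 + I)/(2*a) + 5) = -4*(5 + (-5 + I)/(2*a)) = -20 - 2*(-5 + I)/a)
(p(3, -51) - 1485)*((z(7) - 1012) + 2769/H) = (2*(5 - 1*(-51) - 10*3)/3 - 1485)*((7 - 1012) + 2769/(-1771)) = (2*(⅓)*(5 + 51 - 30) - 1485)*(-1005 + 2769*(-1/1771)) = (2*(⅓)*26 - 1485)*(-1005 - 2769/1771) = (52/3 - 1485)*(-1782624/1771) = -4403/3*(-1782624/1771) = 373756832/253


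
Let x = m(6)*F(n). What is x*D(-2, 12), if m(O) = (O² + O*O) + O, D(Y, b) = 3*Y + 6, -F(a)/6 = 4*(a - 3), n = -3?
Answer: 0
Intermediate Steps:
F(a) = 72 - 24*a (F(a) = -24*(a - 3) = -24*(-3 + a) = -6*(-12 + 4*a) = 72 - 24*a)
D(Y, b) = 6 + 3*Y
m(O) = O + 2*O² (m(O) = (O² + O²) + O = 2*O² + O = O + 2*O²)
x = 11232 (x = (6*(1 + 2*6))*(72 - 24*(-3)) = (6*(1 + 12))*(72 + 72) = (6*13)*144 = 78*144 = 11232)
x*D(-2, 12) = 11232*(6 + 3*(-2)) = 11232*(6 - 6) = 11232*0 = 0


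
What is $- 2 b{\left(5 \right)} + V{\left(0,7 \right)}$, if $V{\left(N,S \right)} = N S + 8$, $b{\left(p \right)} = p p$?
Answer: $-42$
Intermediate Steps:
$b{\left(p \right)} = p^{2}$
$V{\left(N,S \right)} = 8 + N S$
$- 2 b{\left(5 \right)} + V{\left(0,7 \right)} = - 2 \cdot 5^{2} + \left(8 + 0 \cdot 7\right) = \left(-2\right) 25 + \left(8 + 0\right) = -50 + 8 = -42$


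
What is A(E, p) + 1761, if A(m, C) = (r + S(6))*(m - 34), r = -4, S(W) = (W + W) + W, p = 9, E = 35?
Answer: 1775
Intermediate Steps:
S(W) = 3*W (S(W) = 2*W + W = 3*W)
A(m, C) = -476 + 14*m (A(m, C) = (-4 + 3*6)*(m - 34) = (-4 + 18)*(-34 + m) = 14*(-34 + m) = -476 + 14*m)
A(E, p) + 1761 = (-476 + 14*35) + 1761 = (-476 + 490) + 1761 = 14 + 1761 = 1775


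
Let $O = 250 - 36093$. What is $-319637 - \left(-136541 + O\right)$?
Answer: $-147253$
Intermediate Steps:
$O = -35843$ ($O = 250 - 36093 = -35843$)
$-319637 - \left(-136541 + O\right) = -319637 - \left(-136541 - 35843\right) = -319637 - -172384 = -319637 + 172384 = -147253$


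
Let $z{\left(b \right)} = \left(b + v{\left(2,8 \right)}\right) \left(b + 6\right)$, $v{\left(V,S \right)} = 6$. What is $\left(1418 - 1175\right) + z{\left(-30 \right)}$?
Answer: $819$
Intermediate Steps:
$z{\left(b \right)} = \left(6 + b\right)^{2}$ ($z{\left(b \right)} = \left(b + 6\right) \left(b + 6\right) = \left(6 + b\right) \left(6 + b\right) = \left(6 + b\right)^{2}$)
$\left(1418 - 1175\right) + z{\left(-30 \right)} = \left(1418 - 1175\right) + \left(36 + \left(-30\right)^{2} + 12 \left(-30\right)\right) = 243 + \left(36 + 900 - 360\right) = 243 + 576 = 819$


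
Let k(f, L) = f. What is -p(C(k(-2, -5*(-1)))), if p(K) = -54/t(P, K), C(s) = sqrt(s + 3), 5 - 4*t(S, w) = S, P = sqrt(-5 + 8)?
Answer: 540/11 + 108*sqrt(3)/11 ≈ 66.096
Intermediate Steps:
P = sqrt(3) ≈ 1.7320
t(S, w) = 5/4 - S/4
C(s) = sqrt(3 + s)
p(K) = -54/(5/4 - sqrt(3)/4)
-p(C(k(-2, -5*(-1)))) = -(-540/11 - 108*sqrt(3)/11) = 540/11 + 108*sqrt(3)/11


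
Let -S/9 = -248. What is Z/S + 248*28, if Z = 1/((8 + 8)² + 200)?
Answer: 7067547649/1017792 ≈ 6944.0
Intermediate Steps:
S = 2232 (S = -9*(-248) = 2232)
Z = 1/456 (Z = 1/(16² + 200) = 1/(256 + 200) = 1/456 ≈ 0.0021930)
Z/S + 248*28 = (1/456)/2232 + 248*28 = (1/456)*(1/2232) + 6944 = 1/1017792 + 6944 = 7067547649/1017792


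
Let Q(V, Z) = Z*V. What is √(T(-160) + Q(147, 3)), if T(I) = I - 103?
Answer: √178 ≈ 13.342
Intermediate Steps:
Q(V, Z) = V*Z
T(I) = -103 + I
√(T(-160) + Q(147, 3)) = √((-103 - 160) + 147*3) = √(-263 + 441) = √178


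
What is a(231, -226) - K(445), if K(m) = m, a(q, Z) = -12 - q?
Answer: -688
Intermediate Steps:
a(231, -226) - K(445) = (-12 - 1*231) - 1*445 = (-12 - 231) - 445 = -243 - 445 = -688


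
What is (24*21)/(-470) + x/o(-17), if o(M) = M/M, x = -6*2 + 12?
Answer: -252/235 ≈ -1.0723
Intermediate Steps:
x = 0 (x = -12 + 12 = 0)
o(M) = 1
(24*21)/(-470) + x/o(-17) = (24*21)/(-470) + 0/1 = 504*(-1/470) + 0*1 = -252/235 + 0 = -252/235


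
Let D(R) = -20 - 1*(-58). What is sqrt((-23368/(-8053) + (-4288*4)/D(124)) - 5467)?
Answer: I*sqrt(138487829919635)/153007 ≈ 76.912*I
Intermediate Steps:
D(R) = 38 (D(R) = -20 + 58 = 38)
sqrt((-23368/(-8053) + (-4288*4)/D(124)) - 5467) = sqrt((-23368/(-8053) - 4288*4/38) - 5467) = sqrt((-23368*(-1/8053) - 17152*1/38) - 5467) = sqrt((23368/8053 - 8576/19) - 5467) = sqrt(-68618536/153007 - 5467) = sqrt(-905107805/153007) = I*sqrt(138487829919635)/153007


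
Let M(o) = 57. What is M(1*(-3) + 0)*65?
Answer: 3705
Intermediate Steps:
M(1*(-3) + 0)*65 = 57*65 = 3705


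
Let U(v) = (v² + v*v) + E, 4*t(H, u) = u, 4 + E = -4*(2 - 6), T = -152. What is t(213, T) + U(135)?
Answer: 36424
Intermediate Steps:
E = 12 (E = -4 - 4*(2 - 6) = -4 - 4*(-4) = -4 + 16 = 12)
t(H, u) = u/4
U(v) = 12 + 2*v² (U(v) = (v² + v*v) + 12 = (v² + v²) + 12 = 2*v² + 12 = 12 + 2*v²)
t(213, T) + U(135) = (¼)*(-152) + (12 + 2*135²) = -38 + (12 + 2*18225) = -38 + (12 + 36450) = -38 + 36462 = 36424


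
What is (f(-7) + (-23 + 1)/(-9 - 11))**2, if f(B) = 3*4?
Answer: 17161/100 ≈ 171.61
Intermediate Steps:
f(B) = 12
(f(-7) + (-23 + 1)/(-9 - 11))**2 = (12 + (-23 + 1)/(-9 - 11))**2 = (12 - 22/(-20))**2 = (12 - 22*(-1/20))**2 = (12 + 11/10)**2 = (131/10)**2 = 17161/100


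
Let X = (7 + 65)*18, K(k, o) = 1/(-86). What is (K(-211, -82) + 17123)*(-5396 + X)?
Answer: -3018782850/43 ≈ -7.0204e+7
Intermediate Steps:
K(k, o) = -1/86
X = 1296 (X = 72*18 = 1296)
(K(-211, -82) + 17123)*(-5396 + X) = (-1/86 + 17123)*(-5396 + 1296) = (1472577/86)*(-4100) = -3018782850/43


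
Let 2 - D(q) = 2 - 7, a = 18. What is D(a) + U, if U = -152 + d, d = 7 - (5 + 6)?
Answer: -149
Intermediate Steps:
d = -4 (d = 7 - 1*11 = 7 - 11 = -4)
D(q) = 7 (D(q) = 2 - (2 - 7) = 2 - 1*(-5) = 2 + 5 = 7)
U = -156 (U = -152 - 4 = -156)
D(a) + U = 7 - 156 = -149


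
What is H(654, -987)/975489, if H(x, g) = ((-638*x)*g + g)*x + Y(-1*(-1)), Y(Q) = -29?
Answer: 269334685969/975489 ≈ 2.7610e+5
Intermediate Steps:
H(x, g) = -29 + x*(g - 638*g*x) (H(x, g) = ((-638*x)*g + g)*x - 29 = (-638*g*x + g)*x - 29 = (g - 638*g*x)*x - 29 = x*(g - 638*g*x) - 29 = -29 + x*(g - 638*g*x))
H(654, -987)/975489 = (-29 - 987*654 - 638*(-987)*654²)/975489 = (-29 - 645498 - 638*(-987)*427716)*(1/975489) = (-29 - 645498 + 269335331496)*(1/975489) = 269334685969*(1/975489) = 269334685969/975489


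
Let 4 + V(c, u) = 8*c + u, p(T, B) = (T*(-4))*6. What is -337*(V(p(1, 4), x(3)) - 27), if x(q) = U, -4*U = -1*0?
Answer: 75151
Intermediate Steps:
U = 0 (U = -(-1)*0/4 = -¼*0 = 0)
p(T, B) = -24*T (p(T, B) = -4*T*6 = -24*T)
x(q) = 0
V(c, u) = -4 + u + 8*c (V(c, u) = -4 + (8*c + u) = -4 + (u + 8*c) = -4 + u + 8*c)
-337*(V(p(1, 4), x(3)) - 27) = -337*((-4 + 0 + 8*(-24*1)) - 27) = -337*((-4 + 0 + 8*(-24)) - 27) = -337*((-4 + 0 - 192) - 27) = -337*(-196 - 27) = -337*(-223) = 75151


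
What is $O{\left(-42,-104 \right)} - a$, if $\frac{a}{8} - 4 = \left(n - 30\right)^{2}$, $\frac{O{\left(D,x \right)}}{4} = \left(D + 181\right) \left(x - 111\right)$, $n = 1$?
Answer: $-126300$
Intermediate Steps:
$O{\left(D,x \right)} = 4 \left(-111 + x\right) \left(181 + D\right)$ ($O{\left(D,x \right)} = 4 \left(D + 181\right) \left(x - 111\right) = 4 \left(181 + D\right) \left(-111 + x\right) = 4 \left(-111 + x\right) \left(181 + D\right)$)
$a = 6760$ ($a = 32 + 8 \left(1 - 30\right)^{2} = 32 + 8 \left(-29\right)^{2} = 32 + 8 \cdot 841 = 32 + 6728 = 6760$)
$O{\left(-42,-104 \right)} - a = \left(-80364 - -18648 + 724 \left(-104\right) + 4 \left(-42\right) \left(-104\right)\right) - 6760 = \left(-80364 + 18648 - 75296 + 17472\right) - 6760 = -119540 - 6760 = -126300$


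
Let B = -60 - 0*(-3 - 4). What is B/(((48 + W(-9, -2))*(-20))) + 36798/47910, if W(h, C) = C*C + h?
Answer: 287674/343355 ≈ 0.83783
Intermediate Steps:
W(h, C) = h + C**2 (W(h, C) = C**2 + h = h + C**2)
B = -60 (B = -60 - 0*(-7) = -60 - 24*0 = -60 + 0 = -60)
B/(((48 + W(-9, -2))*(-20))) + 36798/47910 = -60*(-1/(20*(48 + (-9 + (-2)**2)))) + 36798/47910 = -60*(-1/(20*(48 + (-9 + 4)))) + 36798*(1/47910) = -60*(-1/(20*(48 - 5))) + 6133/7985 = -60/(43*(-20)) + 6133/7985 = -60/(-860) + 6133/7985 = -60*(-1/860) + 6133/7985 = 3/43 + 6133/7985 = 287674/343355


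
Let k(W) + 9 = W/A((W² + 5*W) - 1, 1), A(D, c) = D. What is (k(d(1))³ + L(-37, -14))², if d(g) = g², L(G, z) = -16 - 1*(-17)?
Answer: 7235033481/15625 ≈ 4.6304e+5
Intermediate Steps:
L(G, z) = 1 (L(G, z) = -16 + 17 = 1)
k(W) = -9 + W/(-1 + W² + 5*W) (k(W) = -9 + W/((W² + 5*W) - 1) = -9 + W/(-1 + W² + 5*W))
(k(d(1))³ + L(-37, -14))² = (((9 - 44*1² - 9*(1²)²)/(-1 + (1²)² + 5*1²))³ + 1)² = (((9 - 44*1 - 9*1²)/(-1 + 1² + 5*1))³ + 1)² = (((9 - 44 - 9*1)/(-1 + 1 + 5))³ + 1)² = (((9 - 44 - 9)/5)³ + 1)² = (((⅕)*(-44))³ + 1)² = ((-44/5)³ + 1)² = (-85184/125 + 1)² = (-85059/125)² = 7235033481/15625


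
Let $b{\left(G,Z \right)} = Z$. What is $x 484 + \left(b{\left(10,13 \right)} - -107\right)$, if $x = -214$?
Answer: $-103456$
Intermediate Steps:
$x 484 + \left(b{\left(10,13 \right)} - -107\right) = \left(-214\right) 484 + \left(13 - -107\right) = -103576 + \left(13 + 107\right) = -103576 + 120 = -103456$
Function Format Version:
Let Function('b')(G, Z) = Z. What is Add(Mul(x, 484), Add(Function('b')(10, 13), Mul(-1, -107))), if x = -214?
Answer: -103456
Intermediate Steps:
Add(Mul(x, 484), Add(Function('b')(10, 13), Mul(-1, -107))) = Add(Mul(-214, 484), Add(13, Mul(-1, -107))) = Add(-103576, Add(13, 107)) = Add(-103576, 120) = -103456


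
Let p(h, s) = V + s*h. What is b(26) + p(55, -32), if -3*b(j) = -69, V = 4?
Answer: -1733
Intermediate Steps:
b(j) = 23 (b(j) = -1/3*(-69) = 23)
p(h, s) = 4 + h*s (p(h, s) = 4 + s*h = 4 + h*s)
b(26) + p(55, -32) = 23 + (4 + 55*(-32)) = 23 + (4 - 1760) = 23 - 1756 = -1733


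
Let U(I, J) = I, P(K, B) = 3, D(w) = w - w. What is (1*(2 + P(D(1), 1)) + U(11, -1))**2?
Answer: 256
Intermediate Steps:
D(w) = 0
(1*(2 + P(D(1), 1)) + U(11, -1))**2 = (1*(2 + 3) + 11)**2 = (1*5 + 11)**2 = (5 + 11)**2 = 16**2 = 256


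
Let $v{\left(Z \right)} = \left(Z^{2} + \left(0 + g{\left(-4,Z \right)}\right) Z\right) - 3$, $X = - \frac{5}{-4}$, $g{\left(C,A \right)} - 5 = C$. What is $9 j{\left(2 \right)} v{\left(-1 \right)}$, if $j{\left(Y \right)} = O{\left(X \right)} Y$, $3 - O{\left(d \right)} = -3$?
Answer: $-324$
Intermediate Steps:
$g{\left(C,A \right)} = 5 + C$
$X = \frac{5}{4}$ ($X = \left(-5\right) \left(- \frac{1}{4}\right) = \frac{5}{4} \approx 1.25$)
$O{\left(d \right)} = 6$ ($O{\left(d \right)} = 3 - -3 = 3 + 3 = 6$)
$v{\left(Z \right)} = -3 + Z + Z^{2}$ ($v{\left(Z \right)} = \left(Z^{2} + \left(0 + \left(5 - 4\right)\right) Z\right) - 3 = \left(Z^{2} + \left(0 + 1\right) Z\right) - 3 = \left(Z^{2} + 1 Z\right) - 3 = \left(Z^{2} + Z\right) - 3 = \left(Z + Z^{2}\right) - 3 = -3 + Z + Z^{2}$)
$j{\left(Y \right)} = 6 Y$
$9 j{\left(2 \right)} v{\left(-1 \right)} = 9 \cdot 6 \cdot 2 \left(-3 - 1 + \left(-1\right)^{2}\right) = 9 \cdot 12 \left(-3 - 1 + 1\right) = 108 \left(-3\right) = -324$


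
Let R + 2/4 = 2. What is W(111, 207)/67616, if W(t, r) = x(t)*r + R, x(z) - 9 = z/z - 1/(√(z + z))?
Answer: 4143/135232 - 69*√222/5003584 ≈ 0.030431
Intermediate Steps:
R = 3/2 (R = -½ + 2 = 3/2 ≈ 1.5000)
x(z) = 10 - √2/(2*√z) (x(z) = 9 + (z/z - 1/(√(z + z))) = 9 + (1 - 1/(√(2*z))) = 9 + (1 - 1/(√2*√z)) = 9 + (1 - √2/(2*√z)) = 10 - √2/(2*√z))
W(t, r) = 3/2 + r*(10 - √2/(2*√t)) (W(t, r) = (10 - √2/(2*√t))*r + 3/2 = r*(10 - √2/(2*√t)) + 3/2 = 3/2 + r*(10 - √2/(2*√t)))
W(111, 207)/67616 = (3/2 + 10*207 - ½*207*√2/√111)/67616 = (3/2 + 2070 - ½*207*√2*√111/111)*(1/67616) = (3/2 + 2070 - 69*√222/74)*(1/67616) = (4143/2 - 69*√222/74)*(1/67616) = 4143/135232 - 69*√222/5003584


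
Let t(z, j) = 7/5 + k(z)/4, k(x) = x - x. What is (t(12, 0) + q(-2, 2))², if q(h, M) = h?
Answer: 9/25 ≈ 0.36000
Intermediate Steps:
k(x) = 0
t(z, j) = 7/5 (t(z, j) = 7/5 + 0/4 = 7*(⅕) + 0*(¼) = 7/5 + 0 = 7/5)
(t(12, 0) + q(-2, 2))² = (7/5 - 2)² = (-⅗)² = 9/25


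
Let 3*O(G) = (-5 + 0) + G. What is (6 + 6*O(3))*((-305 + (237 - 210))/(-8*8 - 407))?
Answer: 556/471 ≈ 1.1805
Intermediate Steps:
O(G) = -5/3 + G/3 (O(G) = ((-5 + 0) + G)/3 = (-5 + G)/3 = -5/3 + G/3)
(6 + 6*O(3))*((-305 + (237 - 210))/(-8*8 - 407)) = (6 + 6*(-5/3 + (⅓)*3))*((-305 + (237 - 210))/(-8*8 - 407)) = (6 + 6*(-5/3 + 1))*((-305 + 27)/(-64 - 407)) = (6 + 6*(-⅔))*(-278/(-471)) = (6 - 4)*(-278*(-1/471)) = 2*(278/471) = 556/471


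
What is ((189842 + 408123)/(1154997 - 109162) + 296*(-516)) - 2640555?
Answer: -584264179004/209167 ≈ -2.7933e+6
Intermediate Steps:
((189842 + 408123)/(1154997 - 109162) + 296*(-516)) - 2640555 = (597965/1045835 - 152736) - 2640555 = (597965*(1/1045835) - 152736) - 2640555 = (119593/209167 - 152736) - 2640555 = -31947211319/209167 - 2640555 = -584264179004/209167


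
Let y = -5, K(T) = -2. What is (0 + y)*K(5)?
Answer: 10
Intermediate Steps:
(0 + y)*K(5) = (0 - 5)*(-2) = -5*(-2) = 10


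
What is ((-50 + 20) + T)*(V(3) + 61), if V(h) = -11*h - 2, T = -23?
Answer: -1378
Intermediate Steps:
V(h) = -2 - 11*h
((-50 + 20) + T)*(V(3) + 61) = ((-50 + 20) - 23)*((-2 - 11*3) + 61) = (-30 - 23)*((-2 - 33) + 61) = -53*(-35 + 61) = -53*26 = -1378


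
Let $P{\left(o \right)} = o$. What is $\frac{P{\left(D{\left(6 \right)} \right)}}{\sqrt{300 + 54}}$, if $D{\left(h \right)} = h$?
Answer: $\frac{\sqrt{354}}{59} \approx 0.3189$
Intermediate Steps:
$\frac{P{\left(D{\left(6 \right)} \right)}}{\sqrt{300 + 54}} = \frac{6}{\sqrt{300 + 54}} = \frac{6}{\sqrt{354}} = 6 \frac{\sqrt{354}}{354} = \frac{\sqrt{354}}{59}$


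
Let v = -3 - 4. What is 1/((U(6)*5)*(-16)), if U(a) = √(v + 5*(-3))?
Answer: I*√22/1760 ≈ 0.002665*I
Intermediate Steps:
v = -7
U(a) = I*√22 (U(a) = √(-7 + 5*(-3)) = √(-7 - 15) = √(-22) = I*√22)
1/((U(6)*5)*(-16)) = 1/(((I*√22)*5)*(-16)) = 1/((5*I*√22)*(-16)) = 1/(-80*I*√22) = I*√22/1760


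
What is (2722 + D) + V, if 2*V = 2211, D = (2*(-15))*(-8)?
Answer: 8135/2 ≈ 4067.5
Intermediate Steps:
D = 240 (D = -30*(-8) = 240)
V = 2211/2 (V = (1/2)*2211 = 2211/2 ≈ 1105.5)
(2722 + D) + V = (2722 + 240) + 2211/2 = 2962 + 2211/2 = 8135/2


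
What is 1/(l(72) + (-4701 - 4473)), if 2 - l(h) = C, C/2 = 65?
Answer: -1/9302 ≈ -0.00010750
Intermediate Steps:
C = 130 (C = 2*65 = 130)
l(h) = -128 (l(h) = 2 - 1*130 = 2 - 130 = -128)
1/(l(72) + (-4701 - 4473)) = 1/(-128 + (-4701 - 4473)) = 1/(-128 - 9174) = 1/(-9302) = -1/9302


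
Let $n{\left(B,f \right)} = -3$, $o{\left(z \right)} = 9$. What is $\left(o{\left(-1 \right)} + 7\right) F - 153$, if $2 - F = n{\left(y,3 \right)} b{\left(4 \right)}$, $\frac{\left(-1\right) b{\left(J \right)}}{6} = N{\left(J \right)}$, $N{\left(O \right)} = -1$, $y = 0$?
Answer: $167$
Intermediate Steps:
$b{\left(J \right)} = 6$ ($b{\left(J \right)} = \left(-6\right) \left(-1\right) = 6$)
$F = 20$ ($F = 2 - \left(-3\right) 6 = 2 - -18 = 2 + 18 = 20$)
$\left(o{\left(-1 \right)} + 7\right) F - 153 = \left(9 + 7\right) 20 - 153 = 16 \cdot 20 - 153 = 320 - 153 = 167$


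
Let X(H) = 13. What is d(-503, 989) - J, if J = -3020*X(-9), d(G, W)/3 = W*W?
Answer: 2973623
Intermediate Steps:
d(G, W) = 3*W² (d(G, W) = 3*(W*W) = 3*W²)
J = -39260 (J = -3020*13 = -39260)
d(-503, 989) - J = 3*989² - 1*(-39260) = 3*978121 + 39260 = 2934363 + 39260 = 2973623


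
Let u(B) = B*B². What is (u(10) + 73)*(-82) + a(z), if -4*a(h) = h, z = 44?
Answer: -87997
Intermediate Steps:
a(h) = -h/4
u(B) = B³
(u(10) + 73)*(-82) + a(z) = (10³ + 73)*(-82) - ¼*44 = (1000 + 73)*(-82) - 11 = 1073*(-82) - 11 = -87986 - 11 = -87997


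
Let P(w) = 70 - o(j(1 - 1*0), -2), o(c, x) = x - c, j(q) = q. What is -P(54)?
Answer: -73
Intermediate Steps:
P(w) = 73 (P(w) = 70 - (-2 - (1 - 1*0)) = 70 - (-2 - (1 + 0)) = 70 - (-2 - 1*1) = 70 - (-2 - 1) = 70 - 1*(-3) = 70 + 3 = 73)
-P(54) = -1*73 = -73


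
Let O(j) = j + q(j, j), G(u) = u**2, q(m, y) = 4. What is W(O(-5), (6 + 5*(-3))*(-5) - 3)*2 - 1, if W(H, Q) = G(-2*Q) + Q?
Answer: 14195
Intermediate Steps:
O(j) = 4 + j (O(j) = j + 4 = 4 + j)
W(H, Q) = Q + 4*Q**2 (W(H, Q) = (-2*Q)**2 + Q = 4*Q**2 + Q = Q + 4*Q**2)
W(O(-5), (6 + 5*(-3))*(-5) - 3)*2 - 1 = (((6 + 5*(-3))*(-5) - 3)*(1 + 4*((6 + 5*(-3))*(-5) - 3)))*2 - 1 = (((6 - 15)*(-5) - 3)*(1 + 4*((6 - 15)*(-5) - 3)))*2 - 1 = ((-9*(-5) - 3)*(1 + 4*(-9*(-5) - 3)))*2 - 1 = ((45 - 3)*(1 + 4*(45 - 3)))*2 - 1 = (42*(1 + 4*42))*2 - 1 = (42*(1 + 168))*2 - 1 = (42*169)*2 - 1 = 7098*2 - 1 = 14196 - 1 = 14195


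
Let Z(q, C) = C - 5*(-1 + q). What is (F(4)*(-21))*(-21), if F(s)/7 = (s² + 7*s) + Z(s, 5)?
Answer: 104958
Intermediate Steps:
Z(q, C) = 5 + C - 5*q (Z(q, C) = C + (5 - 5*q) = 5 + C - 5*q)
F(s) = 70 + 7*s² + 14*s (F(s) = 7*((s² + 7*s) + (5 + 5 - 5*s)) = 7*((s² + 7*s) + (10 - 5*s)) = 7*(10 + s² + 2*s) = 70 + 7*s² + 14*s)
(F(4)*(-21))*(-21) = ((70 + 7*4² + 14*4)*(-21))*(-21) = ((70 + 7*16 + 56)*(-21))*(-21) = ((70 + 112 + 56)*(-21))*(-21) = (238*(-21))*(-21) = -4998*(-21) = 104958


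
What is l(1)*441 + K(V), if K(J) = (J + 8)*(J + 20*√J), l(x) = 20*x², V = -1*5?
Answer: 8805 + 60*I*√5 ≈ 8805.0 + 134.16*I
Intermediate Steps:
V = -5
K(J) = (8 + J)*(J + 20*√J)
l(1)*441 + K(V) = (20*1²)*441 + ((-5)² + 8*(-5) + 20*(-5)^(3/2) + 160*√(-5)) = (20*1)*441 + (25 - 40 + 20*(-5*I*√5) + 160*(I*√5)) = 20*441 + (25 - 40 - 100*I*√5 + 160*I*√5) = 8820 + (-15 + 60*I*√5) = 8805 + 60*I*√5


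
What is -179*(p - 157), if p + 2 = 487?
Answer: -58712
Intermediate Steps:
p = 485 (p = -2 + 487 = 485)
-179*(p - 157) = -179*(485 - 157) = -179*328 = -58712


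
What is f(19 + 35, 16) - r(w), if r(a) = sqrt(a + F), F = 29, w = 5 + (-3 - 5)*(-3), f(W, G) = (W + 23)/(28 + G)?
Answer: 7/4 - sqrt(58) ≈ -5.8658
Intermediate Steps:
f(W, G) = (23 + W)/(28 + G)
w = 29 (w = 5 - 8*(-3) = 5 + 24 = 29)
r(a) = sqrt(29 + a) (r(a) = sqrt(a + 29) = sqrt(29 + a))
f(19 + 35, 16) - r(w) = (23 + (19 + 35))/(28 + 16) - sqrt(29 + 29) = (23 + 54)/44 - sqrt(58) = (1/44)*77 - sqrt(58) = 7/4 - sqrt(58)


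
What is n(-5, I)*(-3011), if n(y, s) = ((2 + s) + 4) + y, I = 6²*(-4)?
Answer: 430573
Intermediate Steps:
I = -144 (I = 36*(-4) = -144)
n(y, s) = 6 + s + y (n(y, s) = (6 + s) + y = 6 + s + y)
n(-5, I)*(-3011) = (6 - 144 - 5)*(-3011) = -143*(-3011) = 430573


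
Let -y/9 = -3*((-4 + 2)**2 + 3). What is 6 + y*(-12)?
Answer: -2262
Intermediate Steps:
y = 189 (y = -(-27)*((-4 + 2)**2 + 3) = -(-27)*((-2)**2 + 3) = -(-27)*(4 + 3) = -(-27)*7 = -9*(-21) = 189)
6 + y*(-12) = 6 + 189*(-12) = 6 - 2268 = -2262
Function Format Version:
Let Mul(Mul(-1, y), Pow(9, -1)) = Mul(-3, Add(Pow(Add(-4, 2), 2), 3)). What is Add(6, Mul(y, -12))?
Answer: -2262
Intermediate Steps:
y = 189 (y = Mul(-9, Mul(-3, Add(Pow(Add(-4, 2), 2), 3))) = Mul(-9, Mul(-3, Add(Pow(-2, 2), 3))) = Mul(-9, Mul(-3, Add(4, 3))) = Mul(-9, Mul(-3, 7)) = Mul(-9, -21) = 189)
Add(6, Mul(y, -12)) = Add(6, Mul(189, -12)) = Add(6, -2268) = -2262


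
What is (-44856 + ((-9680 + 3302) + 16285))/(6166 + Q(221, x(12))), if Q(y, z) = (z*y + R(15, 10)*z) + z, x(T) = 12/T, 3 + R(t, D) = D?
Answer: -34949/6395 ≈ -5.4650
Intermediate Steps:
R(t, D) = -3 + D
Q(y, z) = 8*z + y*z (Q(y, z) = (z*y + (-3 + 10)*z) + z = (y*z + 7*z) + z = (7*z + y*z) + z = 8*z + y*z)
(-44856 + ((-9680 + 3302) + 16285))/(6166 + Q(221, x(12))) = (-44856 + ((-9680 + 3302) + 16285))/(6166 + (12/12)*(8 + 221)) = (-44856 + (-6378 + 16285))/(6166 + (12*(1/12))*229) = (-44856 + 9907)/(6166 + 1*229) = -34949/(6166 + 229) = -34949/6395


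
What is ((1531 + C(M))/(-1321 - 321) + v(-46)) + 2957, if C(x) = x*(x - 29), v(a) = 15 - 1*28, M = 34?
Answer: 4832347/1642 ≈ 2943.0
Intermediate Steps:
v(a) = -13 (v(a) = 15 - 28 = -13)
C(x) = x*(-29 + x)
((1531 + C(M))/(-1321 - 321) + v(-46)) + 2957 = ((1531 + 34*(-29 + 34))/(-1321 - 321) - 13) + 2957 = ((1531 + 34*5)/(-1642) - 13) + 2957 = ((1531 + 170)*(-1/1642) - 13) + 2957 = (1701*(-1/1642) - 13) + 2957 = (-1701/1642 - 13) + 2957 = -23047/1642 + 2957 = 4832347/1642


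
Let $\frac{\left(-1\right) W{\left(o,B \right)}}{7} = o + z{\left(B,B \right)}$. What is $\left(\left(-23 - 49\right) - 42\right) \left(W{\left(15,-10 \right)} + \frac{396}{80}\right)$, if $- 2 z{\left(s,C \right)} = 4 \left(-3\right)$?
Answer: $\frac{161937}{10} \approx 16194.0$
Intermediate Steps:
$z{\left(s,C \right)} = 6$ ($z{\left(s,C \right)} = - \frac{4 \left(-3\right)}{2} = \left(- \frac{1}{2}\right) \left(-12\right) = 6$)
$W{\left(o,B \right)} = -42 - 7 o$ ($W{\left(o,B \right)} = - 7 \left(o + 6\right) = - 7 \left(6 + o\right) = -42 - 7 o$)
$\left(\left(-23 - 49\right) - 42\right) \left(W{\left(15,-10 \right)} + \frac{396}{80}\right) = \left(\left(-23 - 49\right) - 42\right) \left(\left(-42 - 105\right) + \frac{396}{80}\right) = \left(-72 - 42\right) \left(\left(-42 - 105\right) + 396 \cdot \frac{1}{80}\right) = - 114 \left(-147 + \frac{99}{20}\right) = \left(-114\right) \left(- \frac{2841}{20}\right) = \frac{161937}{10}$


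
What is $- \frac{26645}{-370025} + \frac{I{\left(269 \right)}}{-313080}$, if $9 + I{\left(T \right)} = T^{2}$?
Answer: $- \frac{92150161}{579237135} \approx -0.15909$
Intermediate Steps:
$I{\left(T \right)} = -9 + T^{2}$
$- \frac{26645}{-370025} + \frac{I{\left(269 \right)}}{-313080} = - \frac{26645}{-370025} + \frac{-9 + 269^{2}}{-313080} = \left(-26645\right) \left(- \frac{1}{370025}\right) + \left(-9 + 72361\right) \left(- \frac{1}{313080}\right) = \frac{5329}{74005} + 72352 \left(- \frac{1}{313080}\right) = \frac{5329}{74005} - \frac{9044}{39135} = - \frac{92150161}{579237135}$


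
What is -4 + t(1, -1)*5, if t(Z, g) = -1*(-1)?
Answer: 1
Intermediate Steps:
t(Z, g) = 1
-4 + t(1, -1)*5 = -4 + 1*5 = -4 + 5 = 1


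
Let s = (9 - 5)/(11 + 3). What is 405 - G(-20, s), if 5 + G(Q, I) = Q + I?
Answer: 3008/7 ≈ 429.71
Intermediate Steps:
s = 2/7 (s = 4/14 = 4*(1/14) = 2/7 ≈ 0.28571)
G(Q, I) = -5 + I + Q (G(Q, I) = -5 + (Q + I) = -5 + (I + Q) = -5 + I + Q)
405 - G(-20, s) = 405 - (-5 + 2/7 - 20) = 405 - 1*(-173/7) = 405 + 173/7 = 3008/7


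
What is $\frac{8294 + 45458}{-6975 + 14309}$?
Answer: $\frac{26876}{3667} \approx 7.3292$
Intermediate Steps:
$\frac{8294 + 45458}{-6975 + 14309} = \frac{53752}{7334} = 53752 \cdot \frac{1}{7334} = \frac{26876}{3667}$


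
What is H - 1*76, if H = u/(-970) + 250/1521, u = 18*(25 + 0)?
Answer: -11257007/147537 ≈ -76.300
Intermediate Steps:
u = 450 (u = 18*25 = 450)
H = -44195/147537 (H = 450/(-970) + 250/1521 = 450*(-1/970) + 250*(1/1521) = -45/97 + 250/1521 = -44195/147537 ≈ -0.29955)
H - 1*76 = -44195/147537 - 1*76 = -44195/147537 - 76 = -11257007/147537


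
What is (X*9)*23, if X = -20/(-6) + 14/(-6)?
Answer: 207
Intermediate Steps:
X = 1 (X = -20*(-1/6) + 14*(-1/6) = 10/3 - 7/3 = 1)
(X*9)*23 = (1*9)*23 = 9*23 = 207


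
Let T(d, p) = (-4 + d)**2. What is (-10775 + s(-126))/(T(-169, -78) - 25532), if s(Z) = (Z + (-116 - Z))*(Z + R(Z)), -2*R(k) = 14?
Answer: 4653/4397 ≈ 1.0582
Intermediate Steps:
R(k) = -7 (R(k) = -1/2*14 = -7)
s(Z) = 812 - 116*Z (s(Z) = (Z + (-116 - Z))*(Z - 7) = -116*(-7 + Z) = 812 - 116*Z)
(-10775 + s(-126))/(T(-169, -78) - 25532) = (-10775 + (812 - 116*(-126)))/((-4 - 169)**2 - 25532) = (-10775 + (812 + 14616))/((-173)**2 - 25532) = (-10775 + 15428)/(29929 - 25532) = 4653/4397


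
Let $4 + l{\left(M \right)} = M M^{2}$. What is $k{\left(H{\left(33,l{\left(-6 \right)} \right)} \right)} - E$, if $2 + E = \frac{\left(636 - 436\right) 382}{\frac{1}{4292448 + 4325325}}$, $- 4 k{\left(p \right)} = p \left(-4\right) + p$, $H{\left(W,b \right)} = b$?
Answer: $-658397857363$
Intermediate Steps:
$l{\left(M \right)} = -4 + M^{3}$ ($l{\left(M \right)} = -4 + M M^{2} = -4 + M^{3}$)
$k{\left(p \right)} = \frac{3 p}{4}$ ($k{\left(p \right)} = - \frac{p \left(-4\right) + p}{4} = - \frac{- 4 p + p}{4} = - \frac{\left(-3\right) p}{4} = \frac{3 p}{4}$)
$E = 658397857198$ ($E = -2 + \frac{\left(636 - 436\right) 382}{\frac{1}{4292448 + 4325325}} = -2 + \frac{200 \cdot 382}{\frac{1}{8617773}} = -2 + 76400 \frac{1}{\frac{1}{8617773}} = -2 + 76400 \cdot 8617773 = -2 + 658397857200 = 658397857198$)
$k{\left(H{\left(33,l{\left(-6 \right)} \right)} \right)} - E = \frac{3 \left(-4 + \left(-6\right)^{3}\right)}{4} - 658397857198 = \frac{3 \left(-4 - 216\right)}{4} - 658397857198 = \frac{3}{4} \left(-220\right) - 658397857198 = -165 - 658397857198 = -658397857363$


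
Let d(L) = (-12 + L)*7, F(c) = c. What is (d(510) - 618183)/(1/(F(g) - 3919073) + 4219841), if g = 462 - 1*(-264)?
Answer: -802865381953/5511600440942 ≈ -0.14567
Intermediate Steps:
g = 726 (g = 462 + 264 = 726)
d(L) = -84 + 7*L
(d(510) - 618183)/(1/(F(g) - 3919073) + 4219841) = ((-84 + 7*510) - 618183)/(1/(726 - 3919073) + 4219841) = ((-84 + 3570) - 618183)/(1/(-3918347) + 4219841) = (3486 - 618183)/(-1/3918347 + 4219841) = -614697/16534801322826/3918347 = -614697*3918347/16534801322826 = -802865381953/5511600440942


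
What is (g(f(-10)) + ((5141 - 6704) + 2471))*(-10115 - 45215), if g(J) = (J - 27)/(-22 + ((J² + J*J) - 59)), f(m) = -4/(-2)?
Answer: -3668876970/73 ≈ -5.0259e+7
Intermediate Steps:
f(m) = 2 (f(m) = -4*(-½) = 2)
g(J) = (-27 + J)/(-81 + 2*J²) (g(J) = (-27 + J)/(-22 + ((J² + J²) - 59)) = (-27 + J)/(-22 + (2*J² - 59)) = (-27 + J)/(-22 + (-59 + 2*J²)) = (-27 + J)/(-81 + 2*J²))
(g(f(-10)) + ((5141 - 6704) + 2471))*(-10115 - 45215) = ((-27 + 2)/(-81 + 2*2²) + ((5141 - 6704) + 2471))*(-10115 - 45215) = (-25/(-81 + 2*4) + (-1563 + 2471))*(-55330) = (-25/(-81 + 8) + 908)*(-55330) = (-25/(-73) + 908)*(-55330) = (-1/73*(-25) + 908)*(-55330) = (25/73 + 908)*(-55330) = (66309/73)*(-55330) = -3668876970/73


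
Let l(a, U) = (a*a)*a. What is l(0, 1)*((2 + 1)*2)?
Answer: 0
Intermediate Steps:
l(a, U) = a³ (l(a, U) = a²*a = a³)
l(0, 1)*((2 + 1)*2) = 0³*((2 + 1)*2) = 0*(3*2) = 0*6 = 0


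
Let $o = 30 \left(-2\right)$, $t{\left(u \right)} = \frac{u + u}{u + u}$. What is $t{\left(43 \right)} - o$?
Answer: $61$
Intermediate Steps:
$t{\left(u \right)} = 1$ ($t{\left(u \right)} = \frac{2 u}{2 u} = 2 u \frac{1}{2 u} = 1$)
$o = -60$
$t{\left(43 \right)} - o = 1 - -60 = 1 + 60 = 61$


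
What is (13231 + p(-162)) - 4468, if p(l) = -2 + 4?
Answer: 8765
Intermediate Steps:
p(l) = 2
(13231 + p(-162)) - 4468 = (13231 + 2) - 4468 = 13233 - 4468 = 8765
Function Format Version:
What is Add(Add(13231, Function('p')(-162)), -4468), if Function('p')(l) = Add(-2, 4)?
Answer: 8765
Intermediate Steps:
Function('p')(l) = 2
Add(Add(13231, Function('p')(-162)), -4468) = Add(Add(13231, 2), -4468) = Add(13233, -4468) = 8765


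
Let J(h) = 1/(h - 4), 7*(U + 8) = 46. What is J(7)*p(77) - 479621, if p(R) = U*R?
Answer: -1438973/3 ≈ -4.7966e+5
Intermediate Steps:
U = -10/7 (U = -8 + (⅐)*46 = -8 + 46/7 = -10/7 ≈ -1.4286)
J(h) = 1/(-4 + h)
p(R) = -10*R/7
J(7)*p(77) - 479621 = (-10/7*77)/(-4 + 7) - 479621 = -110/3 - 479621 = -1438973/3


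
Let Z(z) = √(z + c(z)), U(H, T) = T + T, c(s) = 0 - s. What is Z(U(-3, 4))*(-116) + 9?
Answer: 9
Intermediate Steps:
c(s) = -s
U(H, T) = 2*T
Z(z) = 0 (Z(z) = √(z - z) = √0 = 0)
Z(U(-3, 4))*(-116) + 9 = 0*(-116) + 9 = 0 + 9 = 9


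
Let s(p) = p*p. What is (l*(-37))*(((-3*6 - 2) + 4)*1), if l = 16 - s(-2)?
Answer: 7104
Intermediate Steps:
s(p) = p**2
l = 12 (l = 16 - 1*(-2)**2 = 16 - 1*4 = 16 - 4 = 12)
(l*(-37))*(((-3*6 - 2) + 4)*1) = (12*(-37))*(((-3*6 - 2) + 4)*1) = -444*((-18 - 2) + 4) = -444*(-20 + 4) = -(-7104) = -444*(-16) = 7104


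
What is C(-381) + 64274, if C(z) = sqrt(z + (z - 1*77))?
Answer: 64274 + I*sqrt(839) ≈ 64274.0 + 28.965*I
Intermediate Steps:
C(z) = sqrt(-77 + 2*z) (C(z) = sqrt(z + (z - 77)) = sqrt(z + (-77 + z)) = sqrt(-77 + 2*z))
C(-381) + 64274 = sqrt(-77 + 2*(-381)) + 64274 = sqrt(-77 - 762) + 64274 = sqrt(-839) + 64274 = I*sqrt(839) + 64274 = 64274 + I*sqrt(839)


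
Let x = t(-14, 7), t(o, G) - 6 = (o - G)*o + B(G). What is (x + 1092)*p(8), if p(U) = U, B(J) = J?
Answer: 11192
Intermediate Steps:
t(o, G) = 6 + G + o*(o - G) (t(o, G) = 6 + ((o - G)*o + G) = 6 + (o*(o - G) + G) = 6 + (G + o*(o - G)) = 6 + G + o*(o - G))
x = 307 (x = 6 + 7 + (-14)**2 - 1*7*(-14) = 6 + 7 + 196 + 98 = 307)
(x + 1092)*p(8) = (307 + 1092)*8 = 1399*8 = 11192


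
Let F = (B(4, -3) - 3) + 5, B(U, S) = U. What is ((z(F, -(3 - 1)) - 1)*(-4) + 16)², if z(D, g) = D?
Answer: 16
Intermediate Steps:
F = 6 (F = (4 - 3) + 5 = 1 + 5 = 6)
((z(F, -(3 - 1)) - 1)*(-4) + 16)² = ((6 - 1)*(-4) + 16)² = (5*(-4) + 16)² = (-20 + 16)² = (-4)² = 16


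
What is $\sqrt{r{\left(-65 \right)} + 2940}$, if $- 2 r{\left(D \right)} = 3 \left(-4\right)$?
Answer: $\sqrt{2946} \approx 54.277$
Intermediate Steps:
$r{\left(D \right)} = 6$ ($r{\left(D \right)} = - \frac{3 \left(-4\right)}{2} = \left(- \frac{1}{2}\right) \left(-12\right) = 6$)
$\sqrt{r{\left(-65 \right)} + 2940} = \sqrt{6 + 2940} = \sqrt{2946}$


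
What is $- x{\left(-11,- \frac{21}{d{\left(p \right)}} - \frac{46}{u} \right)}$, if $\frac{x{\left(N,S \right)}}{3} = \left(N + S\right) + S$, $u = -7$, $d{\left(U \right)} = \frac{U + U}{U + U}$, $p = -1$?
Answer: $\frac{837}{7} \approx 119.57$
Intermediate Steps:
$d{\left(U \right)} = 1$ ($d{\left(U \right)} = \frac{2 U}{2 U} = 2 U \frac{1}{2 U} = 1$)
$x{\left(N,S \right)} = 3 N + 6 S$ ($x{\left(N,S \right)} = 3 \left(\left(N + S\right) + S\right) = 3 \left(N + 2 S\right) = 3 N + 6 S$)
$- x{\left(-11,- \frac{21}{d{\left(p \right)}} - \frac{46}{u} \right)} = - (3 \left(-11\right) + 6 \left(- \frac{21}{1} - \frac{46}{-7}\right)) = - (-33 + 6 \left(\left(-21\right) 1 - - \frac{46}{7}\right)) = - (-33 + 6 \left(-21 + \frac{46}{7}\right)) = - (-33 + 6 \left(- \frac{101}{7}\right)) = - (-33 - \frac{606}{7}) = \left(-1\right) \left(- \frac{837}{7}\right) = \frac{837}{7}$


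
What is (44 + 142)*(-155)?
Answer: -28830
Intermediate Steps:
(44 + 142)*(-155) = 186*(-155) = -28830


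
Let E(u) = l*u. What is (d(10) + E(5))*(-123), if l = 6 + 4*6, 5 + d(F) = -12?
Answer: -16359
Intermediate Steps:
d(F) = -17 (d(F) = -5 - 12 = -17)
l = 30 (l = 6 + 24 = 30)
E(u) = 30*u
(d(10) + E(5))*(-123) = (-17 + 30*5)*(-123) = (-17 + 150)*(-123) = 133*(-123) = -16359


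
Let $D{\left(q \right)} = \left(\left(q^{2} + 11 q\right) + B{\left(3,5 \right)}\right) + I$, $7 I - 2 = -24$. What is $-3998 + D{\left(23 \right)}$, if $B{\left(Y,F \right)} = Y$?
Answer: $- \frac{22513}{7} \approx -3216.1$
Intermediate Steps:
$I = - \frac{22}{7}$ ($I = \frac{2}{7} + \frac{1}{7} \left(-24\right) = \frac{2}{7} - \frac{24}{7} = - \frac{22}{7} \approx -3.1429$)
$D{\left(q \right)} = - \frac{1}{7} + q^{2} + 11 q$ ($D{\left(q \right)} = \left(\left(q^{2} + 11 q\right) + 3\right) - \frac{22}{7} = \left(3 + q^{2} + 11 q\right) - \frac{22}{7} = - \frac{1}{7} + q^{2} + 11 q$)
$-3998 + D{\left(23 \right)} = -3998 + \left(- \frac{1}{7} + 23^{2} + 11 \cdot 23\right) = -3998 + \left(- \frac{1}{7} + 529 + 253\right) = -3998 + \frac{5473}{7} = - \frac{22513}{7}$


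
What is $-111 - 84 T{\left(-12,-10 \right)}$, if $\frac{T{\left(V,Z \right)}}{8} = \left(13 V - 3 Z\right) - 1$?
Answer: $85233$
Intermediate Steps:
$T{\left(V,Z \right)} = -8 - 24 Z + 104 V$ ($T{\left(V,Z \right)} = 8 \left(\left(13 V - 3 Z\right) - 1\right) = 8 \left(\left(- 3 Z + 13 V\right) - 1\right) = 8 \left(-1 - 3 Z + 13 V\right) = -8 - 24 Z + 104 V$)
$-111 - 84 T{\left(-12,-10 \right)} = -111 - 84 \left(-8 - -240 + 104 \left(-12\right)\right) = -111 - 84 \left(-8 + 240 - 1248\right) = -111 - -85344 = -111 + 85344 = 85233$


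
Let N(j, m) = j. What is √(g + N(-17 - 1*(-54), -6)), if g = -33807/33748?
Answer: √2944513/286 ≈ 5.9999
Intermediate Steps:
g = -573/572 (g = -33807*1/33748 = -573/572 ≈ -1.0017)
√(g + N(-17 - 1*(-54), -6)) = √(-573/572 + (-17 - 1*(-54))) = √(-573/572 + (-17 + 54)) = √(-573/572 + 37) = √(20591/572) = √2944513/286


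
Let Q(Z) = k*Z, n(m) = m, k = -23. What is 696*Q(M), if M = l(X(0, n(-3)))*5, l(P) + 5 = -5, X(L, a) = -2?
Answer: 800400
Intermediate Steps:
l(P) = -10 (l(P) = -5 - 5 = -10)
M = -50 (M = -10*5 = -50)
Q(Z) = -23*Z
696*Q(M) = 696*(-23*(-50)) = 696*1150 = 800400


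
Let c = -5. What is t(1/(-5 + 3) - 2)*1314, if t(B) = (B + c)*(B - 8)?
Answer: 206955/2 ≈ 1.0348e+5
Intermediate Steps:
t(B) = (-8 + B)*(-5 + B) (t(B) = (B - 5)*(B - 8) = (-5 + B)*(-8 + B) = (-8 + B)*(-5 + B))
t(1/(-5 + 3) - 2)*1314 = (40 + (1/(-5 + 3) - 2)² - 13*(1/(-5 + 3) - 2))*1314 = (40 + (1/(-2) - 2)² - 13*(1/(-2) - 2))*1314 = (40 + (-½ - 2)² - 13*(-½ - 2))*1314 = (40 + (-5/2)² - 13*(-5/2))*1314 = (40 + 25/4 + 65/2)*1314 = (315/4)*1314 = 206955/2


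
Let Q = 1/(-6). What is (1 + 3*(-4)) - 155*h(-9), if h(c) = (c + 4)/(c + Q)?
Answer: -1051/11 ≈ -95.545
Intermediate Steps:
Q = -⅙ ≈ -0.16667
h(c) = (4 + c)/(-⅙ + c) (h(c) = (c + 4)/(c - ⅙) = (4 + c)/(-⅙ + c))
(1 + 3*(-4)) - 155*h(-9) = (1 + 3*(-4)) - 930*(4 - 9)/(-1 + 6*(-9)) = (1 - 12) - 930*(-5)/(-1 - 54) = -11 - 930*(-5)/(-55) = -11 - 930*(-1)*(-5)/55 = -11 - 155*6/11 = -11 - 930/11 = -1051/11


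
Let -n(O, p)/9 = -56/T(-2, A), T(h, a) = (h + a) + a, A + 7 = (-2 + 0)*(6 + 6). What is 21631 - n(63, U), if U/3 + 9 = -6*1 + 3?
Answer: 173111/8 ≈ 21639.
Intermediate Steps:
A = -31 (A = -7 + (-2 + 0)*(6 + 6) = -7 - 2*12 = -7 - 24 = -31)
T(h, a) = h + 2*a (T(h, a) = (a + h) + a = h + 2*a)
U = -36 (U = -27 + 3*(-6*1 + 3) = -27 + 3*(-6 + 3) = -27 + 3*(-3) = -27 - 9 = -36)
n(O, p) = -63/8 (n(O, p) = -(-504)/(-2 + 2*(-31)) = -(-504)/(-2 - 62) = -(-504)/(-64) = -(-504)*(-1)/64 = -9*7/8 = -63/8)
21631 - n(63, U) = 21631 - 1*(-63/8) = 21631 + 63/8 = 173111/8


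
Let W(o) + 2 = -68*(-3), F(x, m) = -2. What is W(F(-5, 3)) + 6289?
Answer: 6491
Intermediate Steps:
W(o) = 202 (W(o) = -2 - 68*(-3) = -2 + 204 = 202)
W(F(-5, 3)) + 6289 = 202 + 6289 = 6491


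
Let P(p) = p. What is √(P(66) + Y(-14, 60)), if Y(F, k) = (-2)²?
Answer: √70 ≈ 8.3666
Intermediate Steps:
Y(F, k) = 4
√(P(66) + Y(-14, 60)) = √(66 + 4) = √70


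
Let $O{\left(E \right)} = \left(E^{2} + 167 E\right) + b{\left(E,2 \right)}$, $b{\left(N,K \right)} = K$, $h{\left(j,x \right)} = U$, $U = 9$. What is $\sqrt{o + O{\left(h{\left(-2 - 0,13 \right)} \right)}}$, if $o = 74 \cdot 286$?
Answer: $5 \sqrt{910} \approx 150.83$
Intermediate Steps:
$h{\left(j,x \right)} = 9$
$o = 21164$
$O{\left(E \right)} = 2 + E^{2} + 167 E$ ($O{\left(E \right)} = \left(E^{2} + 167 E\right) + 2 = 2 + E^{2} + 167 E$)
$\sqrt{o + O{\left(h{\left(-2 - 0,13 \right)} \right)}} = \sqrt{21164 + \left(2 + 9^{2} + 167 \cdot 9\right)} = \sqrt{21164 + \left(2 + 81 + 1503\right)} = \sqrt{21164 + 1586} = \sqrt{22750} = 5 \sqrt{910}$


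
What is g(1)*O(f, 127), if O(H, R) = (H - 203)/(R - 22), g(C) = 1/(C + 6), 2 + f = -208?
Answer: -59/105 ≈ -0.56190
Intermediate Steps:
f = -210 (f = -2 - 208 = -210)
g(C) = 1/(6 + C)
O(H, R) = (-203 + H)/(-22 + R)
g(1)*O(f, 127) = ((-203 - 210)/(-22 + 127))/(6 + 1) = (-413/105)/7 = ((1/105)*(-413))/7 = (⅐)*(-59/15) = -59/105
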